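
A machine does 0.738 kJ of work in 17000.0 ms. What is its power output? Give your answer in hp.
P = W/t = 738 J / 17 s = 43.41 W = 0.05822 hp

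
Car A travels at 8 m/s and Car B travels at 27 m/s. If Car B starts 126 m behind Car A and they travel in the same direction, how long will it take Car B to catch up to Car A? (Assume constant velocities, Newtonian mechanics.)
Relative speed: v_rel = 27 - 8 = 19 m/s
Time to catch: t = d₀/v_rel = 126/19 = 6.63 s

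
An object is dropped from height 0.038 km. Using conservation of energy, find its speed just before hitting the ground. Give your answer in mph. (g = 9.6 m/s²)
mgh = ½mv² → v = √(2gh) = √(2×9.6×38) = 27.01 m/s = 60.42 mph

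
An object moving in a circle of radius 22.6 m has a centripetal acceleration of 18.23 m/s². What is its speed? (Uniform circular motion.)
v = √(a_c × r) = √(18.23 × 22.6) = 20.3 m/s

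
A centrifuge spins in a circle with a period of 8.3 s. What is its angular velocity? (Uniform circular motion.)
ω = 2π/T = 2π/8.3 = 0.757 rad/s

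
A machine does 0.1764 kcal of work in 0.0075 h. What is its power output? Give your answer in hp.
P = W/t = 738.1 J / 27 s = 27.34 W = 0.03666 hp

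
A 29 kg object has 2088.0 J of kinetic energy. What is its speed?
KE = ½mv² → v = √(2KE/m) = √(2×2088.0/29) = 12.0 m/s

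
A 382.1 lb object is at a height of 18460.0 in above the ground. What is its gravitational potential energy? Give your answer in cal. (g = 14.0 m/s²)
PE = mgh = 173.3 kg × 14.0 m/s² × 468.9 m = 1.138e+06 J = 271900.0 cal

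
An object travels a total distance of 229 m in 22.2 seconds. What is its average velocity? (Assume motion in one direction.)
v_avg = Δd / Δt = 229 / 22.2 = 10.32 m/s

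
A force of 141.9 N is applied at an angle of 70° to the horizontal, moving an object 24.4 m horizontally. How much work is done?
W = Fd cosθ = 141.9×24.4×cos(70°) = 1184.2 J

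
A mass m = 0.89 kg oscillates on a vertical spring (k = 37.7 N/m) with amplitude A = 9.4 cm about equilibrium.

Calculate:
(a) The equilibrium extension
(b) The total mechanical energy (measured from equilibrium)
x_eq = mg/k = 0.89×9.81/37.7 = 0.2316 m = 23.16 cm
E = ½kA² = ½×37.7×(0.094)² = 0.1666 J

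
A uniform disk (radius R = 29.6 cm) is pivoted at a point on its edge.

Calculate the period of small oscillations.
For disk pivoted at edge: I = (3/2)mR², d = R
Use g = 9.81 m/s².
I/m = (3/2)R² = 0.1314 m²; d = R = 0.296 m
T = 2π√((3/2)R²/(gR)) = 2π√(3R/(2g)) = 1.337 s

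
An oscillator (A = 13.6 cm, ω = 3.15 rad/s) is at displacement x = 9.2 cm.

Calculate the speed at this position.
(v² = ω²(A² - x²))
v = ω√(A² − x²) = 3.15×√(0.136² − 0.092²) = 0.3155 m/s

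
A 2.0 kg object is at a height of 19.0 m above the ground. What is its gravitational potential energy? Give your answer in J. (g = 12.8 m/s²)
PE = mgh = 2 kg × 12.8 m/s² × 19 m = 486.4 J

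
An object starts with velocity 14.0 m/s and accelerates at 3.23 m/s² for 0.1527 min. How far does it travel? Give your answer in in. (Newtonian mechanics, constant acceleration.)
d = v₀t + ½at² (with unit conversion) = 10390.0 in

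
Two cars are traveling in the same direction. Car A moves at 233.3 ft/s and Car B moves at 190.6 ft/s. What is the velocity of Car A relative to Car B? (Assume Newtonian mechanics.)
v_rel = v_A - v_B = 233.3 - 190.6 = 42.7 ft/s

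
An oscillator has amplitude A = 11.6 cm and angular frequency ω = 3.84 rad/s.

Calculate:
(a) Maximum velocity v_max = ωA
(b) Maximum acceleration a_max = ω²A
v_max = ωA = 3.84×0.116 = 0.4454 m/s
a_max = ω²A = 3.84²×0.116 = 1.71 m/s²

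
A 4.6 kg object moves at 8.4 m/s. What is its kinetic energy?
KE = ½mv² = ½×4.6×8.4² = 162.288 J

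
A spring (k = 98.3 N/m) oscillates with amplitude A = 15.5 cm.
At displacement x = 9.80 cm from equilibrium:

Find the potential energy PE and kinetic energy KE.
E_total = ½kA² = ½×98.3×(0.155)² = 1.181 J
PE = ½kx² = ½×98.3×(0.098)² = 0.472 J
KE = E_total − PE = 0.7088 J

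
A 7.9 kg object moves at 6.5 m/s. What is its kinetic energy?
KE = ½mv² = ½×7.9×6.5² = 166.8875 J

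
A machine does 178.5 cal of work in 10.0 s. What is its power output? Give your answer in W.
P = W/t = 746.8 J / 10 s = 74.68 W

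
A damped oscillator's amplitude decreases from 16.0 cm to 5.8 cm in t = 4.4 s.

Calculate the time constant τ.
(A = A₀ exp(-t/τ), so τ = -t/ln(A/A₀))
A/A₀ = 5.8/16.0 = 0.3625; ln(A/A₀) = -1.015
τ = −t/ln(A/A₀) = −4.4/-1.015 = 4.336 s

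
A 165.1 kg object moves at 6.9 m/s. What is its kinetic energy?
KE = ½mv² = ½×165.1×6.9² = 3930.206 J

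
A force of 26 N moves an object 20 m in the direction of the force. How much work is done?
W = Fd = 26×20 = 520.0 J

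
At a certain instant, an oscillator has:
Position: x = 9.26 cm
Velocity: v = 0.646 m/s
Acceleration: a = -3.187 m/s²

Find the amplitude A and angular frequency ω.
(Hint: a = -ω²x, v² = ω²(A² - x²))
a = −ω²x → ω = √(|a|/x) = √(3.187/0.0926) = 5.867 rad/s
v² = ω²(A² − x²) → A = √(x² + v²/ω²) = √(0.0926² + 0.646²/5.867²) = 0.1439 m = 14.39 cm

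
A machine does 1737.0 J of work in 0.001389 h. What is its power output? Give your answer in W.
P = W/t = 1737 J / 5 s = 347.4 W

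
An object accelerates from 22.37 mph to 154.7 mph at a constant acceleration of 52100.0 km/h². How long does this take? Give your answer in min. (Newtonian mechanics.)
t = (v - v₀)/a (with unit conversion) = 0.2453 min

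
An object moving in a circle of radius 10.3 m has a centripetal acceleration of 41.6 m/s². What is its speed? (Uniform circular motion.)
v = √(a_c × r) = √(41.6 × 10.3) = 20.7 m/s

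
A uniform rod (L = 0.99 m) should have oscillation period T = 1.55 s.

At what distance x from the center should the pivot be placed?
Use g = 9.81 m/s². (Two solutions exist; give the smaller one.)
T = 2π√((L²/12 + x²)/(gx)). Let c = T²g/(4π²) = 0.597.
x² − cx + L²/12 = 0 → x = (c − √(c² − L²/3))/2 = 0.2123 m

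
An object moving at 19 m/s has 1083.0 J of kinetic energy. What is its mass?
KE = ½mv² → m = 2KE/v² = 2×1083.0/19² = 6.0 kg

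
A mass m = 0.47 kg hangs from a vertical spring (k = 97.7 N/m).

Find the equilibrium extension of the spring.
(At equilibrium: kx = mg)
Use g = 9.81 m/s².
x_eq = mg/k = 0.47×9.81/97.7 = 0.04719 m = 4.719 cm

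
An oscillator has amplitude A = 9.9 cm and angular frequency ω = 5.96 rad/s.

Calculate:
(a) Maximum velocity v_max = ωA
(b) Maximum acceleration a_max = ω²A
v_max = ωA = 5.96×0.099 = 0.59 m/s
a_max = ω²A = 5.96²×0.099 = 3.517 m/s²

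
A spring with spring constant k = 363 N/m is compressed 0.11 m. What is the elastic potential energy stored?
PE = ½kx² = ½×363×0.11² = 2.196 J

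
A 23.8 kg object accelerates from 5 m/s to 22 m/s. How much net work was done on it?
W_net = ΔKE = ½m(v₂² − v₁²) = ½×23.8×(22² − 5²) = 5462.1 J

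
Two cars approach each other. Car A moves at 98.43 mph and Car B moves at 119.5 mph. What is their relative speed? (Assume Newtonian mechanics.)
v_rel = v_A + v_B = 98.43 + 119.5 = 217.9 mph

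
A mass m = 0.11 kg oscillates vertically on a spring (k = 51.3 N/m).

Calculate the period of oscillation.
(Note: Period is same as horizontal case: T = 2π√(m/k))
T = 2π√(m/k) = 2π√(0.11/51.3) = 0.2909 s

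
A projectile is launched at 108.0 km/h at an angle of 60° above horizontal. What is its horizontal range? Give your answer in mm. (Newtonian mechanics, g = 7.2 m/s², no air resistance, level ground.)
R = v₀² sin(2θ) / g (with unit conversion) = 108300.0 mm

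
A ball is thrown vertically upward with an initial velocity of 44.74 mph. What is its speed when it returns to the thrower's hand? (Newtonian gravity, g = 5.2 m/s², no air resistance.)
By conservation of energy, the ball returns at the same speed = 44.74 mph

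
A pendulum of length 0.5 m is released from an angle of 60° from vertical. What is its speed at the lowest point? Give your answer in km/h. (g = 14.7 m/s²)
h = L(1 − cosθ) = 0.5×(1 − cos60°) = 0.25 m
v = √(2gh) = √(2×14.7×0.25) = 2.711 m/s = 9.76 km/h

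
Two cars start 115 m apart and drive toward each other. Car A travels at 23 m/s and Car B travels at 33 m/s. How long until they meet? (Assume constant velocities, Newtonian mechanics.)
Combined speed: v_combined = 23 + 33 = 56 m/s
Time to meet: t = d/56 = 115/56 = 2.05 s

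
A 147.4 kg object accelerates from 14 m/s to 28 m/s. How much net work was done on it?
W_net = ΔKE = ½m(v₂² − v₁²) = ½×147.4×(28² − 14²) = 43335.6 J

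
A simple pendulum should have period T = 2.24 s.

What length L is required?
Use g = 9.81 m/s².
T = 2π√(L/g) → L = g(T/2π)² = 9.81×(2.24/2π)² = 1.247 m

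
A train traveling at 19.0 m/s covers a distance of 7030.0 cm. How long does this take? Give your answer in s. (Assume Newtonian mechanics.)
t = d/v (with unit conversion) = 3.7 s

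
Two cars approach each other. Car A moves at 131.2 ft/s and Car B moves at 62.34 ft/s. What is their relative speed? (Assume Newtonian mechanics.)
v_rel = v_A + v_B = 131.2 + 62.34 = 193.5 ft/s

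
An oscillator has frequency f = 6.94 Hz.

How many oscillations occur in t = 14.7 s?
n = f×t = 6.94×14.7 = 102 oscillations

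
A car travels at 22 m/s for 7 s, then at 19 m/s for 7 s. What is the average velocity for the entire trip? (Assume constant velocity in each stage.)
d₁ = v₁t₁ = 22 × 7 = 154 m
d₂ = v₂t₂ = 19 × 7 = 133 m
d_total = 287 m, t_total = 14 s
v_avg = d_total/t_total = 287/14 = 20.5 m/s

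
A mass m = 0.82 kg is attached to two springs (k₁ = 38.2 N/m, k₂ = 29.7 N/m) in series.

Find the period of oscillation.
k_eq = k₁k₂/(k₁+k₂) = 16.71 N/m
T = 2π√(m/k_eq) = 2π√(0.82/16.71) = 1.392 s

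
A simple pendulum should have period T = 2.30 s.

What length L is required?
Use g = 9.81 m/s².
T = 2π√(L/g) → L = g(T/2π)² = 9.81×(2.3/2π)² = 1.315 m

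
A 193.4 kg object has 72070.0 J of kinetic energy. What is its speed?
KE = ½mv² → v = √(2KE/m) = √(2×72070.0/193.4) = 27.3 m/s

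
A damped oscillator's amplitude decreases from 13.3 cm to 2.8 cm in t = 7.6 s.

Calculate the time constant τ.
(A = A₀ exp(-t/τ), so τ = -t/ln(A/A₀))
A/A₀ = 2.8/13.3 = 0.2105; ln(A/A₀) = -1.558
τ = −t/ln(A/A₀) = −7.6/-1.558 = 4.878 s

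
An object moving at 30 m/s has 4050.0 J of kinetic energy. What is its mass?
KE = ½mv² → m = 2KE/v² = 2×4050.0/30² = 9.0 kg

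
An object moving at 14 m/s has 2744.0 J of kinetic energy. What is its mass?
KE = ½mv² → m = 2KE/v² = 2×2744.0/14² = 28.0 kg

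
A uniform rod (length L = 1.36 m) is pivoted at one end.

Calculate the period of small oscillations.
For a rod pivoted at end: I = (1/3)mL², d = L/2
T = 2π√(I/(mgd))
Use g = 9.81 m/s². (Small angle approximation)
I/m = (1/3)L² = 0.6165 m²; d = L/2 = 0.68 m
T = 2π√(I/(mgd)) = 2π√(0.6165/(9.81×0.68)) = 1.91 s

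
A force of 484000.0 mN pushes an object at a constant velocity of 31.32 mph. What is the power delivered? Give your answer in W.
P = Fv = 484 N × 14 m/s = 6777 W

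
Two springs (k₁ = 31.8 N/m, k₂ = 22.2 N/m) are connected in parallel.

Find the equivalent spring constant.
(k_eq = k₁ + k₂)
k_eq = k₁ + k₂ = 31.8 + 22.2 = 54 N/m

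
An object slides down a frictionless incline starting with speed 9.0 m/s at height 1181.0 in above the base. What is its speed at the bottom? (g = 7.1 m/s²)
½mv₀² + mgh = ½mv² → v = √(v₀² + 2gh) = √(9² + 2×7.1×30) = 22.52 m/s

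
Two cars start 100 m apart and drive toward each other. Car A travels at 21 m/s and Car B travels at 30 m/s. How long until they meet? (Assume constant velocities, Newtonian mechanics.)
Combined speed: v_combined = 21 + 30 = 51 m/s
Time to meet: t = d/51 = 100/51 = 1.96 s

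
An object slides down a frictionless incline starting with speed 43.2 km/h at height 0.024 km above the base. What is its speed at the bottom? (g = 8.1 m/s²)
½mv₀² + mgh = ½mv² → v = √(v₀² + 2gh) = √(12² + 2×8.1×24) = 23.08 m/s = 83.1 km/h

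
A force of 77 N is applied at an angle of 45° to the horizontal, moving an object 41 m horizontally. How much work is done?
W = Fd cosθ = 77×41×cos(45°) = 2232.3 J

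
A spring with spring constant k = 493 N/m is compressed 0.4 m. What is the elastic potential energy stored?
PE = ½kx² = ½×493×0.4² = 39.44 J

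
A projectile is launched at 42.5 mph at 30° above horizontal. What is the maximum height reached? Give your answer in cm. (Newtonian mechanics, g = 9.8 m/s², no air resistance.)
H = v₀²sin²(θ)/(2g) (with unit conversion) = 460.4 cm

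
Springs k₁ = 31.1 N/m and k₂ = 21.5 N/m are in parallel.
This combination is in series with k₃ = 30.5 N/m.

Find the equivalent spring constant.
k₁₂ = k₁ + k₂ = 52.6 N/m (parallel)
1/k_eq = 1/k₁₂ + 1/k₃ → k_eq = 19.31 N/m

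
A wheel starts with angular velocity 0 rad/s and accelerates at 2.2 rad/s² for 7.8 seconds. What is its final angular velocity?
ω = ω₀ + αt = 0 + 2.2 × 7.8 = 17.16 rad/s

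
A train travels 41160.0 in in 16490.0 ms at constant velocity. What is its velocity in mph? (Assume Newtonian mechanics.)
v = d/t (with unit conversion) = 141.8 mph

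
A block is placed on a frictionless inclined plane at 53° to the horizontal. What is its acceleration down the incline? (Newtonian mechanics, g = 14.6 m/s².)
a = g sin(θ) = 14.6 × sin(53°) = 14.6 × 0.7986 = 11.66 m/s²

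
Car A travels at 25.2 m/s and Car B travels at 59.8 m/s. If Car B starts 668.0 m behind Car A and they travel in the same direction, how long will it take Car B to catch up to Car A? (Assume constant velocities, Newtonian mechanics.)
Relative speed: v_rel = 59.8 - 25.2 = 34.6 m/s
Time to catch: t = d₀/v_rel = 668.0/34.6 = 19.31 s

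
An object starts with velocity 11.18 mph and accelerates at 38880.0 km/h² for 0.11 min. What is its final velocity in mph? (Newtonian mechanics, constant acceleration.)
v = v₀ + at (with unit conversion) = 55.47 mph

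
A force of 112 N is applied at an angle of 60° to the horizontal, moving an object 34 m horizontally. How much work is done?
W = Fd cosθ = 112×34×cos(60°) = 1904.0 J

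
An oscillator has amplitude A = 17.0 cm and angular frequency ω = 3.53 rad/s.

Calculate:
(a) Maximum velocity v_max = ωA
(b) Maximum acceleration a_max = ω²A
v_max = ωA = 3.53×0.17 = 0.6001 m/s
a_max = ω²A = 3.53²×0.17 = 2.118 m/s²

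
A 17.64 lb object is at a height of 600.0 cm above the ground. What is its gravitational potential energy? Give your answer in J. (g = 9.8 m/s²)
PE = mgh = 8.001 kg × 9.8 m/s² × 6 m = 470.5 J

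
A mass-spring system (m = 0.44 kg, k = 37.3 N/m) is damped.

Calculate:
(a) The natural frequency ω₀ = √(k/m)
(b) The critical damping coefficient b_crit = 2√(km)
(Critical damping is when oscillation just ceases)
ω₀ = √(k/m) = √(37.3/0.44) = 9.207 rad/s
b_crit = 2√(km) = 2√(37.3×0.44) = 8.102 kg/s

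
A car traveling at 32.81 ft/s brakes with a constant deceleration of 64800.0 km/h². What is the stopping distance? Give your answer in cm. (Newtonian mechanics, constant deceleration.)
d = v₀² / (2a) (with unit conversion) = 1000.0 cm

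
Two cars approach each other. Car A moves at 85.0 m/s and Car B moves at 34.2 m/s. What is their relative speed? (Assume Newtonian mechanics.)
v_rel = v_A + v_B = 85.0 + 34.2 = 119.2 m/s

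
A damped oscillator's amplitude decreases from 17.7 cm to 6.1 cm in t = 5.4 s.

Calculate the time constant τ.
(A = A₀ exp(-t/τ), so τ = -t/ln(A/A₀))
A/A₀ = 6.1/17.7 = 0.3446; ln(A/A₀) = -1.065
τ = −t/ln(A/A₀) = −5.4/-1.065 = 5.069 s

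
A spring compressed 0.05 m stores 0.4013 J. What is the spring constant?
PE = ½kx² → k = 2PE/x² = 2×0.4013/0.05² = 321.0 N/m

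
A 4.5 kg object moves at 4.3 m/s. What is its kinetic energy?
KE = ½mv² = ½×4.5×4.3² = 41.6025 J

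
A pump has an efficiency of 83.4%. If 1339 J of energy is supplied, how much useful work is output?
W_out = η × W_in = 0.834 × 1339 = 1116.7 J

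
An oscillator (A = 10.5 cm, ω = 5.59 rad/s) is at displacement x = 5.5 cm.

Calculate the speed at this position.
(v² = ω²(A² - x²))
v = ω√(A² − x²) = 5.59×√(0.105² − 0.055²) = 0.5 m/s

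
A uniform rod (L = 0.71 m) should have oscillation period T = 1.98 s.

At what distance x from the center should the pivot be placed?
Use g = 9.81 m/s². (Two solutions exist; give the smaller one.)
T = 2π√((L²/12 + x²)/(gx)). Let c = T²g/(4π²) = 0.9742.
x² − cx + L²/12 = 0 → x = (c − √(c² − L²/3))/2 = 0.04522 m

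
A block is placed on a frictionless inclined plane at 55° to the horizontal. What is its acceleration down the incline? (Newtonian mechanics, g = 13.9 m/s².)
a = g sin(θ) = 13.9 × sin(55°) = 13.9 × 0.8192 = 11.39 m/s²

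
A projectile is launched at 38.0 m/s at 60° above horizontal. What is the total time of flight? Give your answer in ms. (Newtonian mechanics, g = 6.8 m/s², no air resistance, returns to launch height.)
T = 2v₀sin(θ)/g (with unit conversion) = 9679.0 ms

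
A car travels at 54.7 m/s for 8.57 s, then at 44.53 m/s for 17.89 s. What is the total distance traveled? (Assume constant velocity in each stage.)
d₁ = v₁t₁ = 54.7 × 8.57 = 468.779 m
d₂ = v₂t₂ = 44.53 × 17.89 = 796.642 m
d_total = 468.779 + 796.642 = 1265.42 m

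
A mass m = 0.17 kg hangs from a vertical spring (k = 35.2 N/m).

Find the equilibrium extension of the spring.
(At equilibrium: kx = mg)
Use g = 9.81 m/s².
x_eq = mg/k = 0.17×9.81/35.2 = 0.04738 m = 4.738 cm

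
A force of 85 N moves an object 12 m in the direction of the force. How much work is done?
W = Fd = 85×12 = 1020.0 J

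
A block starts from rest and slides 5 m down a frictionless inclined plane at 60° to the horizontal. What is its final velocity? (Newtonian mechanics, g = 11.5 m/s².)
a = g sin(θ) = 11.5 × sin(60°) = 9.96 m/s²
v = √(2ad) = √(2 × 9.96 × 5) = 9.98 m/s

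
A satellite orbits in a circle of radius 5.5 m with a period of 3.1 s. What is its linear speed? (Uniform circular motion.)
v = 2πr/T = 2π×5.5/3.1 = 11.15 m/s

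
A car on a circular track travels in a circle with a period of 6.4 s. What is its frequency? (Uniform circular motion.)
f = 1/T = 1/6.4 = 0.1562 Hz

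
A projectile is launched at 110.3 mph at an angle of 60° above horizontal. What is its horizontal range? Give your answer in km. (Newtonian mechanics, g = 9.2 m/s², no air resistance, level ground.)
R = v₀² sin(2θ) / g (with unit conversion) = 0.2289 km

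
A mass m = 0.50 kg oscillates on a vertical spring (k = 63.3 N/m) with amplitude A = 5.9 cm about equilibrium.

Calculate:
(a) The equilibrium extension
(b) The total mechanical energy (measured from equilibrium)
x_eq = mg/k = 0.5×9.81/63.3 = 0.07749 m = 7.749 cm
E = ½kA² = ½×63.3×(0.059)² = 0.1102 J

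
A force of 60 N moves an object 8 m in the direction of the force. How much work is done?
W = Fd = 60×8 = 480.0 J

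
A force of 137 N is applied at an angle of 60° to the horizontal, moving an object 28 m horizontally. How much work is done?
W = Fd cosθ = 137×28×cos(60°) = 1918.0 J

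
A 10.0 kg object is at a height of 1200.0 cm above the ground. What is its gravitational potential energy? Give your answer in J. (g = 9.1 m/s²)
PE = mgh = 10 kg × 9.1 m/s² × 12 m = 1092 J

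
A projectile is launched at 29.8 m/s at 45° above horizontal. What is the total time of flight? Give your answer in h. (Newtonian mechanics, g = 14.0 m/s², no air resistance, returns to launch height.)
T = 2v₀sin(θ)/g (with unit conversion) = 0.0008362 h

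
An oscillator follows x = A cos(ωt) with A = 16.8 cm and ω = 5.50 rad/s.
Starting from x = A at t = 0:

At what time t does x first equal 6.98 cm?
cos(ωt) = x/A = 6.98/16.8 = 0.4155
ωt = arccos(0.4155) = 1.142 rad
t = 1.142/5.5 = 0.2077 s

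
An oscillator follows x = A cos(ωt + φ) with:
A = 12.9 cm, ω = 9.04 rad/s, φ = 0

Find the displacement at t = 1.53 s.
x = A cos(ωt + φ) = 12.9×cos(9.04×1.53 + 0) = 3.886 cm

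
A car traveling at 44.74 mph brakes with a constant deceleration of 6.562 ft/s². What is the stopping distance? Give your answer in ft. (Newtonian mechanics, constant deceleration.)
d = v₀² / (2a) (with unit conversion) = 328.1 ft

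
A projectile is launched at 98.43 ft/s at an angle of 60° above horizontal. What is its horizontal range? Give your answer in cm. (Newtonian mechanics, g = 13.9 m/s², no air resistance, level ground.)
R = v₀² sin(2θ) / g (with unit conversion) = 5608.0 cm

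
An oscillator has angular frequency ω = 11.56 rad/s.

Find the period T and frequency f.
T = 2π/ω = 2π/11.56 = 0.5435 s; f = ω/2π = 1.84 Hz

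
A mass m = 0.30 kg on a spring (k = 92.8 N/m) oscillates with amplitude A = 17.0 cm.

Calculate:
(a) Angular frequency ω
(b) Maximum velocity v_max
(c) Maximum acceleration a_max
ω = √(k/m) = √(92.8/0.3) = 17.59 rad/s
v_max = ωA = 17.59×0.17 = 2.99 m/s
a_max = ω²A = 17.59²×0.17 = 52.59 m/s²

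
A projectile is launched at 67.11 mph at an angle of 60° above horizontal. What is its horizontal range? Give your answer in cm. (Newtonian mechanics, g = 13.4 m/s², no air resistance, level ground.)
R = v₀² sin(2θ) / g (with unit conversion) = 5817.0 cm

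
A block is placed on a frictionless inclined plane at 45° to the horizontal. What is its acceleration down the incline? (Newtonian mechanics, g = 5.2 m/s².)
a = g sin(θ) = 5.2 × sin(45°) = 5.2 × 0.7071 = 3.68 m/s²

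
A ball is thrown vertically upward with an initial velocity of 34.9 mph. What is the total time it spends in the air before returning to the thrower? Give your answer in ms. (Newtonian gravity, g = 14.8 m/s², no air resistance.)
t_total = 2v₀/g (with unit conversion) = 2108.0 ms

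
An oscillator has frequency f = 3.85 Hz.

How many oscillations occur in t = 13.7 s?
n = f×t = 3.85×13.7 = 52.74 oscillations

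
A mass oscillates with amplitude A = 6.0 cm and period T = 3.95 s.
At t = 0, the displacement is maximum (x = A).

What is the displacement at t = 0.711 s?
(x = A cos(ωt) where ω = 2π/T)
ω = 2π/T = 2π/3.95 = 1.591 rad/s
x = A cos(ωt) = 6.0×cos(1.591×0.711) = 2.555 cm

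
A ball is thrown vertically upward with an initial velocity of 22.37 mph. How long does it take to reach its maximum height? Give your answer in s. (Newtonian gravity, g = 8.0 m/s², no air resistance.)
t_up = v₀/g (with unit conversion) = 1.25 s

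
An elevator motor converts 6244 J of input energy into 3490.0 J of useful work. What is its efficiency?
η = W_out/W_in = 3490.0/6244 = 0.5589 = 55.89%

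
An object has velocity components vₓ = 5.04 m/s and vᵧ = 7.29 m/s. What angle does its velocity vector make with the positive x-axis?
θ = arctan(vᵧ/vₓ) = arctan(7.29/5.04) = 55.34°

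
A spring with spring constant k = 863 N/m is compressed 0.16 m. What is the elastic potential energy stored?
PE = ½kx² = ½×863×0.16² = 11.05 J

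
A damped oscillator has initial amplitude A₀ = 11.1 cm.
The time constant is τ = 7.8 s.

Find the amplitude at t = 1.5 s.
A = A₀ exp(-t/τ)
A = A₀ exp(−t/τ) = 11.1×exp(−1.5/7.8) = 9.158 cm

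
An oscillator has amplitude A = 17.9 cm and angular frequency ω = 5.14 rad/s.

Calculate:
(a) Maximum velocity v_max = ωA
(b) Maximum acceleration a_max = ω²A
v_max = ωA = 5.14×0.179 = 0.9201 m/s
a_max = ω²A = 5.14²×0.179 = 4.729 m/s²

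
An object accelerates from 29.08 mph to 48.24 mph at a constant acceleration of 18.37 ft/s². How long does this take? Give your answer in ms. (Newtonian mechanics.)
t = (v - v₀)/a (with unit conversion) = 1530.0 ms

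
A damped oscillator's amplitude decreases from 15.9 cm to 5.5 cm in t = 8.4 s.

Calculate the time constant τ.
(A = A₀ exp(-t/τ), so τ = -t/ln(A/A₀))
A/A₀ = 5.5/15.9 = 0.3459; ln(A/A₀) = -1.062
τ = −t/ln(A/A₀) = −8.4/-1.062 = 7.913 s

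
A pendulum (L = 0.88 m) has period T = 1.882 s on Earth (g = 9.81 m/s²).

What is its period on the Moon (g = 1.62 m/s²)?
T = 2π√(L/g), so T_moon/T_earth = √(g_earth/g_moon)
T_moon = 2π√(0.88/1.62) = 4.631 s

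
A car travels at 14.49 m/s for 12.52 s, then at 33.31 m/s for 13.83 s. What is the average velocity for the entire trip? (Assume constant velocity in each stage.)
d₁ = v₁t₁ = 14.49 × 12.52 = 181.415 m
d₂ = v₂t₂ = 33.31 × 13.83 = 460.677 m
d_total = 642.09 m, t_total = 26.35 s
v_avg = d_total/t_total = 642.09/26.35 = 24.37 m/s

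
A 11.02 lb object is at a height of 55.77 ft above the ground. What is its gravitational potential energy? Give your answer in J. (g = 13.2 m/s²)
PE = mgh = 4.999 kg × 13.2 m/s² × 17 m = 1122 J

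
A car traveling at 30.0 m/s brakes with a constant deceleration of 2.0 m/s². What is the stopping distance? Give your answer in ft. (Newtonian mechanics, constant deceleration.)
d = v₀² / (2a) (with unit conversion) = 738.2 ft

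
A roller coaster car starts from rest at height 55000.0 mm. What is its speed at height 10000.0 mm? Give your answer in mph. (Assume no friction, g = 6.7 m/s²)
mgh₁ = ½mv₂² + mgh₂ → v₂ = √(2g(h₁−h₂)) = √(2×6.7×(55−10)) = 24.56 m/s = 54.93 mph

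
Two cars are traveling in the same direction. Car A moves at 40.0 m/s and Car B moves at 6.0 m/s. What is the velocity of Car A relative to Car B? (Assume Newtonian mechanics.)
v_rel = v_A - v_B = 40.0 - 6.0 = 34.0 m/s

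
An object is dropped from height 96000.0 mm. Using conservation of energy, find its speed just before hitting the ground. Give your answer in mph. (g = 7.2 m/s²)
mgh = ½mv² → v = √(2gh) = √(2×7.2×96) = 37.18 m/s = 83.17 mph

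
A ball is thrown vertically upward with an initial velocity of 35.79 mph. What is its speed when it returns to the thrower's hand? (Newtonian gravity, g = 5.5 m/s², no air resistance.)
By conservation of energy, the ball returns at the same speed = 35.79 mph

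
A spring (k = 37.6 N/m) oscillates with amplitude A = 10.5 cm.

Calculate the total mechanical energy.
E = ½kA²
E = ½kA² = ½×37.6×(0.105)² = 0.2073 J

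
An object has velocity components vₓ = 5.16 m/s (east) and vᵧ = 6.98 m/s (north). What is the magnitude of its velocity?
|v| = √(vₓ² + vᵧ²) = √(5.16² + 6.98²) = √(75.346) = 8.68 m/s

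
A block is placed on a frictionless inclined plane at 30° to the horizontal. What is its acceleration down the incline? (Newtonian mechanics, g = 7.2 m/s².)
a = g sin(θ) = 7.2 × sin(30°) = 7.2 × 0.5 = 3.6 m/s²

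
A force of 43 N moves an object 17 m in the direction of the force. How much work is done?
W = Fd = 43×17 = 731.0 J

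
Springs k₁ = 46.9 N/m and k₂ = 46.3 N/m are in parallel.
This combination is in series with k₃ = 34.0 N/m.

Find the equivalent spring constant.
k₁₂ = k₁ + k₂ = 93.2 N/m (parallel)
1/k_eq = 1/k₁₂ + 1/k₃ → k_eq = 24.91 N/m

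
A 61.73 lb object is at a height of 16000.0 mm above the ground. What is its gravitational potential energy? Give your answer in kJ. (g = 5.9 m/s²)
PE = mgh = 28 kg × 5.9 m/s² × 16 m = 2643 J = 2.643 kJ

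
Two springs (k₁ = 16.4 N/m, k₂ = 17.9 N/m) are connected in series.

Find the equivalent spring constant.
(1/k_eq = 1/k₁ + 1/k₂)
1/k_eq = 1/16.4 + 1/17.9 = 0.11684; k_eq = 8.559 N/m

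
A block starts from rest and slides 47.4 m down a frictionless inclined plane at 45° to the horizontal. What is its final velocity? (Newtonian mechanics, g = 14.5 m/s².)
a = g sin(θ) = 14.5 × sin(45°) = 10.25 m/s²
v = √(2ad) = √(2 × 10.25 × 47.4) = 31.18 m/s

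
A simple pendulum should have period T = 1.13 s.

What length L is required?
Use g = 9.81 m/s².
T = 2π√(L/g) → L = g(T/2π)² = 9.81×(1.13/2π)² = 0.3173 m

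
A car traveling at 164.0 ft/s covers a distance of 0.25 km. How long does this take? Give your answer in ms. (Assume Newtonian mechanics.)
t = d/v (with unit conversion) = 5001.0 ms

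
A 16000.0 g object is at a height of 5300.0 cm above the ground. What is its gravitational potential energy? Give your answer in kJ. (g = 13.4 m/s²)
PE = mgh = 16 kg × 13.4 m/s² × 53 m = 1.136e+04 J = 11.36 kJ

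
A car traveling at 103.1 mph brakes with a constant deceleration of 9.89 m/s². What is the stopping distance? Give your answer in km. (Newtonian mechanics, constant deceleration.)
d = v₀² / (2a) (with unit conversion) = 0.1074 km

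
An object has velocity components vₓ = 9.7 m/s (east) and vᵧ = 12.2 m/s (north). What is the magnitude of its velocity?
|v| = √(vₓ² + vᵧ²) = √(9.7² + 12.2²) = √(242.93) = 15.59 m/s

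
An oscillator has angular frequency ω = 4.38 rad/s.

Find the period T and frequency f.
T = 2π/ω = 2π/4.38 = 1.435 s; f = ω/2π = 0.6971 Hz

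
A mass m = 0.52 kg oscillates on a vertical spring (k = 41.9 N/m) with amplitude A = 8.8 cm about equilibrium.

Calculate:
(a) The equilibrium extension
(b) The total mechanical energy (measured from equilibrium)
x_eq = mg/k = 0.52×9.81/41.9 = 0.1217 m = 12.17 cm
E = ½kA² = ½×41.9×(0.088)² = 0.1622 J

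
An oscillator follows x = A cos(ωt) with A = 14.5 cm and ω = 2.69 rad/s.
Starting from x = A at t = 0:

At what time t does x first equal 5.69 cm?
cos(ωt) = x/A = 5.69/14.5 = 0.3924
ωt = arccos(0.3924) = 1.168 rad
t = 1.168/2.69 = 0.434 s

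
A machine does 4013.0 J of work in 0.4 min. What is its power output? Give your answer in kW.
P = W/t = 4013 J / 24 s = 167.2 W = 0.1672 kW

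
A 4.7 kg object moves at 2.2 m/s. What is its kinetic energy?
KE = ½mv² = ½×4.7×2.2² = 11.374 J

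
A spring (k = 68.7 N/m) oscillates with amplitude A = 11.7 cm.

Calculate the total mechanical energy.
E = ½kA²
E = ½kA² = ½×68.7×(0.117)² = 0.4702 J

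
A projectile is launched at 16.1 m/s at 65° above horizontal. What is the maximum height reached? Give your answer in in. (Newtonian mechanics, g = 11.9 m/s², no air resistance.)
H = v₀²sin²(θ)/(2g) (with unit conversion) = 352.2 in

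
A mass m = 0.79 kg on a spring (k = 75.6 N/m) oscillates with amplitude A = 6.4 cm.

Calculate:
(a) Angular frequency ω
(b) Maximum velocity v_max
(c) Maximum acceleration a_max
ω = √(k/m) = √(75.6/0.79) = 9.782 rad/s
v_max = ωA = 9.782×0.064 = 0.6261 m/s
a_max = ω²A = 9.782²×0.064 = 6.125 m/s²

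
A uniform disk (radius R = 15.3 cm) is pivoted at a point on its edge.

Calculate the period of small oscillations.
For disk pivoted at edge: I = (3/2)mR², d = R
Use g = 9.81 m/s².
I/m = (3/2)R² = 0.03511 m²; d = R = 0.153 m
T = 2π√((3/2)R²/(gR)) = 2π√(3R/(2g)) = 0.961 s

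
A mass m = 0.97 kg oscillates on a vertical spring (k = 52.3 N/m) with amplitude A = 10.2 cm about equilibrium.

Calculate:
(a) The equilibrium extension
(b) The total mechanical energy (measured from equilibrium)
x_eq = mg/k = 0.97×9.81/52.3 = 0.1819 m = 18.19 cm
E = ½kA² = ½×52.3×(0.102)² = 0.2721 J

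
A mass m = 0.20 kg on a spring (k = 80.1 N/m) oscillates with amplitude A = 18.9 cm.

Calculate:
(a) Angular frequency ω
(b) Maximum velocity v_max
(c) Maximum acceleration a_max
ω = √(k/m) = √(80.1/0.2) = 20.01 rad/s
v_max = ωA = 20.01×0.189 = 3.782 m/s
a_max = ω²A = 20.01²×0.189 = 75.69 m/s²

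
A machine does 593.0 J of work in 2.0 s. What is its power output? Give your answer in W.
P = W/t = 593 J / 2 s = 296.5 W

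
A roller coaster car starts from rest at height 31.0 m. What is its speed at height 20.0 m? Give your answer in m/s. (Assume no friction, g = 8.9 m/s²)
mgh₁ = ½mv₂² + mgh₂ → v₂ = √(2g(h₁−h₂)) = √(2×8.9×(31−20)) = 13.99 m/s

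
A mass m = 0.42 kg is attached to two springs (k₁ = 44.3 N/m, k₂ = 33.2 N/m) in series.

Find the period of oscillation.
k_eq = k₁k₂/(k₁+k₂) = 18.98 N/m
T = 2π√(m/k_eq) = 2π√(0.42/18.98) = 0.9347 s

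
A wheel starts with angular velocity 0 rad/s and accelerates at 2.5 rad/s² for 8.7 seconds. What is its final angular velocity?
ω = ω₀ + αt = 0 + 2.5 × 8.7 = 21.75 rad/s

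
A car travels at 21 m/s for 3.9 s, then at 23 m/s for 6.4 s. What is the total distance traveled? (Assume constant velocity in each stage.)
d₁ = v₁t₁ = 21 × 3.9 = 81.9 m
d₂ = v₂t₂ = 23 × 6.4 = 147.2 m
d_total = 81.9 + 147.2 = 229.1 m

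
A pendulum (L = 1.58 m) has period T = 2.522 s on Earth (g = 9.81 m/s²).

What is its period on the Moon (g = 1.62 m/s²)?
T = 2π√(L/g), so T_moon/T_earth = √(g_earth/g_moon)
T_moon = 2π√(1.58/1.62) = 6.205 s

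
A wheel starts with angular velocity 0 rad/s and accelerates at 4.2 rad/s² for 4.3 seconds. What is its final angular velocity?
ω = ω₀ + αt = 0 + 4.2 × 4.3 = 18.06 rad/s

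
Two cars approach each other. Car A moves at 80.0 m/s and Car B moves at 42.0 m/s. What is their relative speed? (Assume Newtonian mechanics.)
v_rel = v_A + v_B = 80.0 + 42.0 = 122.0 m/s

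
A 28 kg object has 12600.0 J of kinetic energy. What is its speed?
KE = ½mv² → v = √(2KE/m) = √(2×12600.0/28) = 30.0 m/s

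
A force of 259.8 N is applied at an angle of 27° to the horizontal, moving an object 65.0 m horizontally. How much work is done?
W = Fd cosθ = 259.8×65.0×cos(27°) = 15046.0 J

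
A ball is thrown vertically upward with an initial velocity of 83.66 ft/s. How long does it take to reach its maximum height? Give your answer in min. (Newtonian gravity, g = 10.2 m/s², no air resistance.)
t_up = v₀/g (with unit conversion) = 0.04167 min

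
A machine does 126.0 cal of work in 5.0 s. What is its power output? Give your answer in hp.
P = W/t = 527.2 J / 5 s = 105.4 W = 0.1414 hp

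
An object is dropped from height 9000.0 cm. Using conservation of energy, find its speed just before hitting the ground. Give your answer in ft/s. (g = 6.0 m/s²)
mgh = ½mv² → v = √(2gh) = √(2×6.0×90) = 32.86 m/s = 107.8 ft/s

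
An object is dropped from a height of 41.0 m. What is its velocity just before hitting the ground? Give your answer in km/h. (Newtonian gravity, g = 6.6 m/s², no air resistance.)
v = √(2gh) (with unit conversion) = 83.75 km/h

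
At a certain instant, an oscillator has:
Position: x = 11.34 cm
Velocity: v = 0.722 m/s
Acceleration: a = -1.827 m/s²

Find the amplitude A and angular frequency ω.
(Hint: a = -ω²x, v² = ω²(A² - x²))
a = −ω²x → ω = √(|a|/x) = √(1.827/0.1134) = 4.014 rad/s
v² = ω²(A² − x²) → A = √(x² + v²/ω²) = √(0.1134² + 0.722²/4.014²) = 0.2126 m = 21.26 cm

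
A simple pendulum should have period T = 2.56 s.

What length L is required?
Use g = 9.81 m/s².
T = 2π√(L/g) → L = g(T/2π)² = 9.81×(2.56/2π)² = 1.629 m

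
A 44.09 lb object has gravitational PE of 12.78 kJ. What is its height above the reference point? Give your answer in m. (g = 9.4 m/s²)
PE = mgh → h = PE/(mg) = 1.278e+04 J / (20 kg × 9.4 m/s²) = 67.98 m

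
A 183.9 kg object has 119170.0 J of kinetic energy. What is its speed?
KE = ½mv² → v = √(2KE/m) = √(2×119170.0/183.9) = 36.0 m/s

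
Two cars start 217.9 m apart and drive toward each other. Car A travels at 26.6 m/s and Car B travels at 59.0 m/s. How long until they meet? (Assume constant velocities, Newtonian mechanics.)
Combined speed: v_combined = 26.6 + 59.0 = 85.6 m/s
Time to meet: t = d/85.6 = 217.9/85.6 = 2.55 s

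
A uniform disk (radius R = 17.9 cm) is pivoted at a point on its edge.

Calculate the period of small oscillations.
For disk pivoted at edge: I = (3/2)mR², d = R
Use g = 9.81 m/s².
I/m = (3/2)R² = 0.04806 m²; d = R = 0.179 m
T = 2π√((3/2)R²/(gR)) = 2π√(3R/(2g)) = 1.039 s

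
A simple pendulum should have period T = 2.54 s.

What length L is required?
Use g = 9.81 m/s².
T = 2π√(L/g) → L = g(T/2π)² = 9.81×(2.54/2π)² = 1.603 m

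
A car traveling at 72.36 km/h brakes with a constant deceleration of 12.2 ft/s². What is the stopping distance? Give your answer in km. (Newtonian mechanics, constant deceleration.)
d = v₀² / (2a) (with unit conversion) = 0.05432 km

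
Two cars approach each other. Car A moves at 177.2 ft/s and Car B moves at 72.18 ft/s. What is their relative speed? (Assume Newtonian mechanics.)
v_rel = v_A + v_B = 177.2 + 72.18 = 249.4 ft/s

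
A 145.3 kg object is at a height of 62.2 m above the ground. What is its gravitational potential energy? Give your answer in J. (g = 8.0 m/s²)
PE = mgh = 145.3 kg × 8.0 m/s² × 62.2 m = 7.23e+04 J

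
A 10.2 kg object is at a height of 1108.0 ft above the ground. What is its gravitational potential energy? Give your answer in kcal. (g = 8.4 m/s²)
PE = mgh = 10.2 kg × 8.4 m/s² × 337.7 m = 2.894e+04 J = 6.916 kcal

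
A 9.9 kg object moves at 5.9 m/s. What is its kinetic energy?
KE = ½mv² = ½×9.9×5.9² = 172.3095 J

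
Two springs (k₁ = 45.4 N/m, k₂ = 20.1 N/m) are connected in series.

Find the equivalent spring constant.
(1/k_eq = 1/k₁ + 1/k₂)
1/k_eq = 1/45.4 + 1/20.1 = 0.071778; k_eq = 13.93 N/m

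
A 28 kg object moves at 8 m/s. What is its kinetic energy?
KE = ½mv² = ½×28×8² = 896.0 J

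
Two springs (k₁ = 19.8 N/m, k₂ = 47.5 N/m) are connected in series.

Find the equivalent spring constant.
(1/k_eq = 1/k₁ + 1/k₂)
1/k_eq = 1/19.8 + 1/47.5 = 0.071558; k_eq = 13.97 N/m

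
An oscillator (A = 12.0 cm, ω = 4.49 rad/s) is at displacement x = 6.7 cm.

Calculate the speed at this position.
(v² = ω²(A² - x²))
v = ω√(A² − x²) = 4.49×√(0.12² − 0.067²) = 0.447 m/s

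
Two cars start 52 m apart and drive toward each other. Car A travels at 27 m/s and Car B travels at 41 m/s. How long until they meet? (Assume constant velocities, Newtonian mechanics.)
Combined speed: v_combined = 27 + 41 = 68 m/s
Time to meet: t = d/68 = 52/68 = 0.76 s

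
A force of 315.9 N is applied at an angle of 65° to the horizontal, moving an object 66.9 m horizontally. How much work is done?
W = Fd cosθ = 315.9×66.9×cos(65°) = 8931.5 J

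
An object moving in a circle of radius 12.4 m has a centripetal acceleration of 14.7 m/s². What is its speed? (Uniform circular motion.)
v = √(a_c × r) = √(14.7 × 12.4) = 13.5 m/s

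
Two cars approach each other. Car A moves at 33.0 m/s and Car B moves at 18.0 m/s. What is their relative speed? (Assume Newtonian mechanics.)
v_rel = v_A + v_B = 33.0 + 18.0 = 51.0 m/s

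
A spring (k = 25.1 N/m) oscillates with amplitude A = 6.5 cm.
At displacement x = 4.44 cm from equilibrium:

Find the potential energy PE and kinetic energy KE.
E_total = ½kA² = ½×25.1×(0.065)² = 0.05302 J
PE = ½kx² = ½×25.1×(0.0444)² = 0.02474 J
KE = E_total − PE = 0.02828 J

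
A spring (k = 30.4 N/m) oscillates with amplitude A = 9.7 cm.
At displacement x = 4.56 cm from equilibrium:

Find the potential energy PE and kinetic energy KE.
E_total = ½kA² = ½×30.4×(0.097)² = 0.143 J
PE = ½kx² = ½×30.4×(0.0456)² = 0.03161 J
KE = E_total − PE = 0.1114 J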